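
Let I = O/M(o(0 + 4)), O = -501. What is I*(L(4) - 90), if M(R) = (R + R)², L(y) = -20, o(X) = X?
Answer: 27555/32 ≈ 861.09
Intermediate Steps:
M(R) = 4*R² (M(R) = (2*R)² = 4*R²)
I = -501/64 (I = -501*1/(4*(0 + 4)²) = -501/(4*4²) = -501/(4*16) = -501/64 ≈ -7.8281)
I*(L(4) - 90) = -501*(-20 - 90)/64 = -501/64*(-110) = 27555/32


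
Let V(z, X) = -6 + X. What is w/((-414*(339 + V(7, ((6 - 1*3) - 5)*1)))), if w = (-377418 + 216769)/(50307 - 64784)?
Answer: -160649/1983841218 ≈ -8.0979e-5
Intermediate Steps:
w = 160649/14477 (w = -160649/(-14477) = -160649*(-1/14477) = 160649/14477 ≈ 11.097)
w/((-414*(339 + V(7, ((6 - 1*3) - 5)*1)))) = 160649/(14477*((-414*(339 + (-6 + ((6 - 1*3) - 5)*1))))) = 160649/(14477*((-414*(339 + (-6 + ((6 - 3) - 5)*1))))) = 160649/(14477*((-414*(339 + (-6 + (3 - 5)*1))))) = 160649/(14477*((-414*(339 + (-6 - 2*1))))) = 160649/(14477*((-414*(339 + (-6 - 2))))) = 160649/(14477*((-414*(339 - 8)))) = 160649/(14477*((-414*331))) = (160649/14477)/(-137034) = (160649/14477)*(-1/137034) = -160649/1983841218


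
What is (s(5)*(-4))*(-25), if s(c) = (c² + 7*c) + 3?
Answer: 6300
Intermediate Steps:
s(c) = 3 + c² + 7*c
(s(5)*(-4))*(-25) = ((3 + 5² + 7*5)*(-4))*(-25) = ((3 + 25 + 35)*(-4))*(-25) = (63*(-4))*(-25) = -252*(-25) = 6300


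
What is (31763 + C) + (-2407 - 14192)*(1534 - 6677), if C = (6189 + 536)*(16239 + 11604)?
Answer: 272644595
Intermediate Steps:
C = 187244175 (C = 6725*27843 = 187244175)
(31763 + C) + (-2407 - 14192)*(1534 - 6677) = (31763 + 187244175) + (-2407 - 14192)*(1534 - 6677) = 187275938 - 16599*(-5143) = 187275938 + 85368657 = 272644595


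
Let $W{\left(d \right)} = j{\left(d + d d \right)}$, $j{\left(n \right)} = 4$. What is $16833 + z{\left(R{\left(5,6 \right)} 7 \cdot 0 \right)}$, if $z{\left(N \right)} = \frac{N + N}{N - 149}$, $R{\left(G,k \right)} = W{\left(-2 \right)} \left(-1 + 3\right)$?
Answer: $16833$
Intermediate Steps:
$W{\left(d \right)} = 4$
$R{\left(G,k \right)} = 8$ ($R{\left(G,k \right)} = 4 \left(-1 + 3\right) = 4 \cdot 2 = 8$)
$z{\left(N \right)} = \frac{2 N}{-149 + N}$
$16833 + z{\left(R{\left(5,6 \right)} 7 \cdot 0 \right)} = 16833 + \frac{2 \cdot 8 \cdot 7 \cdot 0}{-149 + 8 \cdot 7 \cdot 0} = 16833 + \frac{2 \cdot 56 \cdot 0}{-149 + 56 \cdot 0} = 16833 + 2 \cdot 0 \frac{1}{-149 + 0} = 16833 + 2 \cdot 0 \frac{1}{-149} = 16833 + 2 \cdot 0 \left(- \frac{1}{149}\right) = 16833 + 0 = 16833$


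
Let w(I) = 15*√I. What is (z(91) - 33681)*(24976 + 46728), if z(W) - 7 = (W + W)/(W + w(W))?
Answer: -161782078296/67 + 1075560*√91/67 ≈ -2.4145e+9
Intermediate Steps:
z(W) = 7 + 2*W/(W + 15*√W) (z(W) = 7 + (W + W)/(W + 15*√W) = 7 + (2*W)/(W + 15*√W) = 7 + 2*W/(W + 15*√W))
(z(91) - 33681)*(24976 + 46728) = (3*(3*91 + 35*√91)/(91 + 15*√91) - 33681)*(24976 + 46728) = (3*(273 + 35*√91)/(91 + 15*√91) - 33681)*71704 = (-33681 + 3*(273 + 35*√91)/(91 + 15*√91))*71704 = -2415062424 + 215112*(273 + 35*√91)/(91 + 15*√91)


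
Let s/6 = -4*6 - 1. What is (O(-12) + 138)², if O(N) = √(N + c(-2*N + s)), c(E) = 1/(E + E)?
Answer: 4796063/252 + 2530*I*√7/7 ≈ 19032.0 + 956.25*I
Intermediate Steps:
s = -150 (s = 6*(-4*6 - 1) = 6*(-24 - 1) = 6*(-25) = -150)
c(E) = 1/(2*E)
O(N) = √(N + 1/(2*(-150 - 2*N))) (O(N) = √(N + 1/(2*(-2*N - 150))) = √(N + 1/(2*(-150 - 2*N))))
(O(-12) + 138)² = (√((-1 + 4*(-12)*(75 - 12))/(75 - 12))/2 + 138)² = (√((-1 + 4*(-12)*63)/63)/2 + 138)² = (√((-1 - 3024)/63)/2 + 138)² = (√((1/63)*(-3025))/2 + 138)² = (√(-3025/63)/2 + 138)² = ((55*I*√7/21)/2 + 138)² = (55*I*√7/42 + 138)² = (138 + 55*I*√7/42)²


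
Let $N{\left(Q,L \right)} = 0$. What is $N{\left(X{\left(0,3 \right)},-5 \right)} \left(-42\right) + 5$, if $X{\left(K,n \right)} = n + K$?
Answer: $5$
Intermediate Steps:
$X{\left(K,n \right)} = K + n$
$N{\left(X{\left(0,3 \right)},-5 \right)} \left(-42\right) + 5 = 0 \left(-42\right) + 5 = 0 + 5 = 5$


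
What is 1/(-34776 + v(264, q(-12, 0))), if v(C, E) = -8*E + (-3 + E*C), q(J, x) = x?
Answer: -1/34779 ≈ -2.8753e-5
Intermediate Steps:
v(C, E) = -3 - 8*E + C*E (v(C, E) = -8*E + (-3 + C*E) = -3 - 8*E + C*E)
1/(-34776 + v(264, q(-12, 0))) = 1/(-34776 + (-3 - 8*0 + 264*0)) = 1/(-34776 + (-3 + 0 + 0)) = 1/(-34776 - 3) = 1/(-34779) = -1/34779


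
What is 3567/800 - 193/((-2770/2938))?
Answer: 46350779/221600 ≈ 209.16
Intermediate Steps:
3567/800 - 193/((-2770/2938)) = 3567*(1/800) - 193/((-2770*1/2938)) = 3567/800 - 193/(-1385/1469) = 3567/800 - 193*(-1469/1385) = 3567/800 + 283517/1385 = 46350779/221600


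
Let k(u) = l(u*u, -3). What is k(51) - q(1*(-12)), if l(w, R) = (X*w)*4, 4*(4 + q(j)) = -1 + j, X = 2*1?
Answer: 83261/4 ≈ 20815.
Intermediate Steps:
X = 2
q(j) = -17/4 + j/4 (q(j) = -4 + (-1 + j)/4 = -4 + (-1/4 + j/4) = -17/4 + j/4)
l(w, R) = 8*w (l(w, R) = (2*w)*4 = 8*w)
k(u) = 8*u**2 (k(u) = 8*(u*u) = 8*u**2)
k(51) - q(1*(-12)) = 8*51**2 - (-17/4 + (1*(-12))/4) = 8*2601 - (-17/4 + (1/4)*(-12)) = 20808 - (-17/4 - 3) = 20808 - 1*(-29/4) = 20808 + 29/4 = 83261/4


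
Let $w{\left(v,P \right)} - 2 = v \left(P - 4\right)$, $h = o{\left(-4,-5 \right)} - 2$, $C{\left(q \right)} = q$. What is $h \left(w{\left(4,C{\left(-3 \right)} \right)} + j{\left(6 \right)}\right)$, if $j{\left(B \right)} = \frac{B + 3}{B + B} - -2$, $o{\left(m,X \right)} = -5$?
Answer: $\frac{651}{4} \approx 162.75$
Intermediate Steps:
$h = -7$ ($h = -5 - 2 = -7$)
$j{\left(B \right)} = 2 + \frac{3 + B}{2 B}$ ($j{\left(B \right)} = \frac{3 + B}{2 B} + 2 = 2 + \frac{3 + B}{2 B}$)
$w{\left(v,P \right)} = 2 + v \left(-4 + P\right)$ ($w{\left(v,P \right)} = 2 + v \left(P - 4\right) = 2 + v \left(-4 + P\right)$)
$h \left(w{\left(4,C{\left(-3 \right)} \right)} + j{\left(6 \right)}\right) = - 7 \left(\left(2 - 16 - 12\right) + \frac{3 + 5 \cdot 6}{2 \cdot 6}\right) = - 7 \left(\left(2 - 16 - 12\right) + \frac{1}{2} \cdot \frac{1}{6} \left(3 + 30\right)\right) = - 7 \left(-26 + \frac{1}{2} \cdot \frac{1}{6} \cdot 33\right) = - 7 \left(-26 + \frac{11}{4}\right) = \left(-7\right) \left(- \frac{93}{4}\right) = \frac{651}{4}$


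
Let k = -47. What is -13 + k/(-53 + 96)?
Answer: -606/43 ≈ -14.093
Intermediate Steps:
-13 + k/(-53 + 96) = -13 - 47/(-53 + 96) = -13 - 47/43 = -606/43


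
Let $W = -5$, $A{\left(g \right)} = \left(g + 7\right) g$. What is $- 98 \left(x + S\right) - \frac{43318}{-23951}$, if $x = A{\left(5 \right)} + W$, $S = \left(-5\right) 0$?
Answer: $- \frac{129052572}{23951} \approx -5388.2$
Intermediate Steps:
$A{\left(g \right)} = g \left(7 + g\right)$ ($A{\left(g \right)} = \left(7 + g\right) g = g \left(7 + g\right)$)
$S = 0$
$x = 55$ ($x = 5 \left(7 + 5\right) - 5 = 5 \cdot 12 - 5 = 60 - 5 = 55$)
$- 98 \left(x + S\right) - \frac{43318}{-23951} = - 98 \left(55 + 0\right) - \frac{43318}{-23951} = \left(-98\right) 55 - - \frac{43318}{23951} = -5390 + \frac{43318}{23951} = - \frac{129052572}{23951}$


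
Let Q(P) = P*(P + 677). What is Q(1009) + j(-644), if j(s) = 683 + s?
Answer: 1701213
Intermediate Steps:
Q(P) = P*(677 + P)
Q(1009) + j(-644) = 1009*(677 + 1009) + (683 - 644) = 1009*1686 + 39 = 1701174 + 39 = 1701213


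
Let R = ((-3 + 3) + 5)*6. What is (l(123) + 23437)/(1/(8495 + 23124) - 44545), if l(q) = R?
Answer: -742003073/1408468354 ≈ -0.52682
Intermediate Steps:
R = 30 (R = (0 + 5)*6 = 5*6 = 30)
l(q) = 30
(l(123) + 23437)/(1/(8495 + 23124) - 44545) = (30 + 23437)/(1/(8495 + 23124) - 44545) = 23467/(1/31619 - 44545) = 23467/(-1408468354/31619) = 23467*(-31619/1408468354) = -742003073/1408468354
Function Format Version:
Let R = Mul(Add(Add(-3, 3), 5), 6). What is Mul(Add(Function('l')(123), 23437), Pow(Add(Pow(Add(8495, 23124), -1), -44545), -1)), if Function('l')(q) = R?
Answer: Rational(-742003073, 1408468354) ≈ -0.52682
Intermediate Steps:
R = 30 (R = Mul(Add(0, 5), 6) = Mul(5, 6) = 30)
Function('l')(q) = 30
Mul(Add(Function('l')(123), 23437), Pow(Add(Pow(Add(8495, 23124), -1), -44545), -1)) = Mul(Add(30, 23437), Pow(Add(Pow(Add(8495, 23124), -1), -44545), -1)) = Mul(23467, Pow(Add(Pow(31619, -1), -44545), -1)) = Mul(23467, Pow(Add(Rational(1, 31619), -44545), -1)) = Mul(23467, Pow(Rational(-1408468354, 31619), -1)) = Mul(23467, Rational(-31619, 1408468354)) = Rational(-742003073, 1408468354)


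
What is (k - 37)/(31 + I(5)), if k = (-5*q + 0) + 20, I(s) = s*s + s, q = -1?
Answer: -12/61 ≈ -0.19672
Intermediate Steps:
I(s) = s + s**2 (I(s) = s**2 + s = s + s**2)
k = 25 (k = (-5*(-1) + 0) + 20 = (5 + 0) + 20 = 5 + 20 = 25)
(k - 37)/(31 + I(5)) = (25 - 37)/(31 + 5*(1 + 5)) = -12/(31 + 5*6) = -12/(31 + 30) = -12/61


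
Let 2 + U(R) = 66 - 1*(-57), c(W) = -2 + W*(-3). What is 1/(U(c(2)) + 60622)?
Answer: 1/60743 ≈ 1.6463e-5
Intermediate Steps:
c(W) = -2 - 3*W
U(R) = 121 (U(R) = -2 + (66 - 1*(-57)) = -2 + (66 + 57) = -2 + 123 = 121)
1/(U(c(2)) + 60622) = 1/(121 + 60622) = 1/60743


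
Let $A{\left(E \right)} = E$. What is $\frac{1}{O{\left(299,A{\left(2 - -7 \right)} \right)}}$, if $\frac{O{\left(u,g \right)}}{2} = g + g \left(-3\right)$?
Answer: $- \frac{1}{36} \approx -0.027778$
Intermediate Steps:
$O{\left(u,g \right)} = - 4 g$ ($O{\left(u,g \right)} = 2 \left(g + g \left(-3\right)\right) = 2 \left(g - 3 g\right) = 2 \left(- 2 g\right) = - 4 g$)
$\frac{1}{O{\left(299,A{\left(2 - -7 \right)} \right)}} = \frac{1}{\left(-4\right) \left(2 - -7\right)} = \frac{1}{\left(-4\right) \left(2 + 7\right)} = \frac{1}{\left(-4\right) 9} = \frac{1}{-36} = - \frac{1}{36}$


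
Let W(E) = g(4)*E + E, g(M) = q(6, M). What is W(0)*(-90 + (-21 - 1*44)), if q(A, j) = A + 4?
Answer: 0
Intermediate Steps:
q(A, j) = 4 + A
g(M) = 10 (g(M) = 4 + 6 = 10)
W(E) = 11*E (W(E) = 10*E + E = 11*E)
W(0)*(-90 + (-21 - 1*44)) = (11*0)*(-90 + (-21 - 1*44)) = 0*(-90 + (-21 - 44)) = 0*(-90 - 65) = 0*(-155) = 0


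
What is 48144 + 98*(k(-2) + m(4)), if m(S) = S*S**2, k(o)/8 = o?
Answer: 52848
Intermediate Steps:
k(o) = 8*o
m(S) = S**3
48144 + 98*(k(-2) + m(4)) = 48144 + 98*(8*(-2) + 4**3) = 48144 + 98*(-16 + 64) = 48144 + 98*48 = 48144 + 4704 = 52848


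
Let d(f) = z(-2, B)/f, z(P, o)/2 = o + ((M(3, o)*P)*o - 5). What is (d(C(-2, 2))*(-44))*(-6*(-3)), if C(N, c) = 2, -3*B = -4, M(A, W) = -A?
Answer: -3432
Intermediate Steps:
B = 4/3 (B = -⅓*(-4) = 4/3 ≈ 1.3333)
z(P, o) = -10 + 2*o - 6*P*o (z(P, o) = 2*(o + (((-1*3)*P)*o - 5)) = 2*(o + ((-3*P)*o - 5)) = 2*(o + (-3*P*o - 5)) = 2*(o + (-5 - 3*P*o)) = 2*(-5 + o - 3*P*o) = -10 + 2*o - 6*P*o)
d(f) = 26/(3*f) (d(f) = (-10 + 2*(4/3) - 6*(-2)*4/3)/f = (-10 + 8/3 + 16)/f = 26/(3*f))
(d(C(-2, 2))*(-44))*(-6*(-3)) = (((26/3)/2)*(-44))*(-6*(-3)) = (((26/3)*(½))*(-44))*18 = ((13/3)*(-44))*18 = -572/3*18 = -3432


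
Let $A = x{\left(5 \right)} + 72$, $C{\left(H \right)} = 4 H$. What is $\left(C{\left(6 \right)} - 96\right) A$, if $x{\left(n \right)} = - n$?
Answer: $-4824$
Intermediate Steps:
$A = 67$ ($A = \left(-1\right) 5 + 72 = -5 + 72 = 67$)
$\left(C{\left(6 \right)} - 96\right) A = \left(4 \cdot 6 - 96\right) 67 = \left(24 - 96\right) 67 = \left(-72\right) 67 = -4824$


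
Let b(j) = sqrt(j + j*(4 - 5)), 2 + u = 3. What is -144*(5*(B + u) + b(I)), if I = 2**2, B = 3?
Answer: -2880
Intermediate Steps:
u = 1 (u = -2 + 3 = 1)
I = 4
b(j) = 0 (b(j) = sqrt(j + j*(-1)) = sqrt(j - j) = sqrt(0) = 0)
-144*(5*(B + u) + b(I)) = -144*(5*(3 + 1) + 0) = -144*(5*4 + 0) = -144*(20 + 0) = -144*20 = -2880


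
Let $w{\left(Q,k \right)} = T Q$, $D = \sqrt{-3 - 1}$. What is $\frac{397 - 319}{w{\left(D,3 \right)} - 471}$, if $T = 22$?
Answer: $- \frac{36738}{223777} - \frac{3432 i}{223777} \approx -0.16417 - 0.015337 i$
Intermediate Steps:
$D = 2 i$ ($D = \sqrt{-4} = 2 i \approx 2.0 i$)
$w{\left(Q,k \right)} = 22 Q$
$\frac{397 - 319}{w{\left(D,3 \right)} - 471} = \frac{397 - 319}{22 \cdot 2 i - 471} = \frac{78}{44 i - 471} = \frac{78}{-471 + 44 i} = 78 \frac{-471 - 44 i}{223777} = \frac{78 \left(-471 - 44 i\right)}{223777}$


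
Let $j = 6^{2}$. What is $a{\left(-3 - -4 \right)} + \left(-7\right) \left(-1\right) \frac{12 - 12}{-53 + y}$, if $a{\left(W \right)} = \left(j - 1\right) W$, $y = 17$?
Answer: $35$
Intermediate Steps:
$j = 36$
$a{\left(W \right)} = 35 W$ ($a{\left(W \right)} = \left(36 - 1\right) W = 35 W$)
$a{\left(-3 - -4 \right)} + \left(-7\right) \left(-1\right) \frac{12 - 12}{-53 + y} = 35 \left(-3 - -4\right) + \left(-7\right) \left(-1\right) \frac{12 - 12}{-53 + 17} = 35 \left(-3 + 4\right) + 7 \frac{0}{-36} = 35 \cdot 1 + 7 \cdot 0 \left(- \frac{1}{36}\right) = 35 + 7 \cdot 0 = 35 + 0 = 35$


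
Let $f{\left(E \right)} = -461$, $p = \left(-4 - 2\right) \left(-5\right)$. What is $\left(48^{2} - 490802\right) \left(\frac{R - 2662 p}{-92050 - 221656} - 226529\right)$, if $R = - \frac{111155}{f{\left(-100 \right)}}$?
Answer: $\frac{8001655806076268041}{72309233} \approx 1.1066 \cdot 10^{11}$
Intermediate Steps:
$p = 30$ ($p = \left(-6\right) \left(-5\right) = 30$)
$R = \frac{111155}{461}$ ($R = - \frac{111155}{-461} = \left(-111155\right) \left(- \frac{1}{461}\right) = \frac{111155}{461} \approx 241.12$)
$\left(48^{2} - 490802\right) \left(\frac{R - 2662 p}{-92050 - 221656} - 226529\right) = \left(48^{2} - 490802\right) \left(\frac{\frac{111155}{461} - 79860}{-92050 - 221656} - 226529\right) = \left(2304 - 490802\right) \left(\frac{\frac{111155}{461} - 79860}{-313706} - 226529\right) = - 488498 \left(\left(- \frac{36704305}{461}\right) \left(- \frac{1}{313706}\right) - 226529\right) = - 488498 \left(\frac{36704305}{144618466} - 226529\right) = \left(-488498\right) \left(- \frac{32760239780209}{144618466}\right) = \frac{8001655806076268041}{72309233}$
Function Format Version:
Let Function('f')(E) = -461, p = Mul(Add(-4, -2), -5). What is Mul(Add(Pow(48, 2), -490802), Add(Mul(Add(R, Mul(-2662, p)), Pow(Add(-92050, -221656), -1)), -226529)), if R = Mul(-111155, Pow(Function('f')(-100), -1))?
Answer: Rational(8001655806076268041, 72309233) ≈ 1.1066e+11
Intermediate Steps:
p = 30 (p = Mul(-6, -5) = 30)
R = Rational(111155, 461) (R = Mul(-111155, Pow(-461, -1)) = Mul(-111155, Rational(-1, 461)) = Rational(111155, 461) ≈ 241.12)
Mul(Add(Pow(48, 2), -490802), Add(Mul(Add(R, Mul(-2662, p)), Pow(Add(-92050, -221656), -1)), -226529)) = Mul(Add(Pow(48, 2), -490802), Add(Mul(Add(Rational(111155, 461), Mul(-2662, 30)), Pow(Add(-92050, -221656), -1)), -226529)) = Mul(Add(2304, -490802), Add(Mul(Add(Rational(111155, 461), -79860), Pow(-313706, -1)), -226529)) = Mul(-488498, Add(Mul(Rational(-36704305, 461), Rational(-1, 313706)), -226529)) = Mul(-488498, Add(Rational(36704305, 144618466), -226529)) = Mul(-488498, Rational(-32760239780209, 144618466)) = Rational(8001655806076268041, 72309233)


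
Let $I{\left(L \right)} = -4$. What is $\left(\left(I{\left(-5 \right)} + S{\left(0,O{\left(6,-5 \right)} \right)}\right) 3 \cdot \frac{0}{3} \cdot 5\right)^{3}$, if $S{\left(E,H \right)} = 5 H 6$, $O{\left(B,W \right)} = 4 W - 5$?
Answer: $0$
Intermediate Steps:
$O{\left(B,W \right)} = -5 + 4 W$
$S{\left(E,H \right)} = 30 H$
$\left(\left(I{\left(-5 \right)} + S{\left(0,O{\left(6,-5 \right)} \right)}\right) 3 \cdot \frac{0}{3} \cdot 5\right)^{3} = \left(\left(-4 + 30 \left(-5 + 4 \left(-5\right)\right)\right) 3 \cdot \frac{0}{3} \cdot 5\right)^{3} = \left(\left(-4 + 30 \left(-5 - 20\right)\right) 3 \cdot 0 \cdot \frac{1}{3} \cdot 5\right)^{3} = \left(\left(-4 + 30 \left(-25\right)\right) 3 \cdot 0 \cdot 5\right)^{3} = \left(\left(-4 - 750\right) 0 \cdot 5\right)^{3} = \left(\left(-754\right) 0\right)^{3} = 0^{3} = 0$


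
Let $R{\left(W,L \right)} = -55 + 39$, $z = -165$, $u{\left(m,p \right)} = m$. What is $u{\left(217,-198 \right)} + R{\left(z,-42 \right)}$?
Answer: $201$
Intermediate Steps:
$R{\left(W,L \right)} = -16$
$u{\left(217,-198 \right)} + R{\left(z,-42 \right)} = 217 - 16 = 201$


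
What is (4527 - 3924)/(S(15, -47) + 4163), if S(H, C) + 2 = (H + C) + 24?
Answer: 603/4153 ≈ 0.14520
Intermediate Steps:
S(H, C) = 22 + C + H (S(H, C) = -2 + ((H + C) + 24) = -2 + ((C + H) + 24) = -2 + (24 + C + H) = 22 + C + H)
(4527 - 3924)/(S(15, -47) + 4163) = (4527 - 3924)/((22 - 47 + 15) + 4163) = 603/(-10 + 4163) = 603/4153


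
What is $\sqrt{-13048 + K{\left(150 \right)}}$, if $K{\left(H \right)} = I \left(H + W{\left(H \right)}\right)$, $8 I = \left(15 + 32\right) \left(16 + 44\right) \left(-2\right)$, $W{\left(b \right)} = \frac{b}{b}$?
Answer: $i \sqrt{119503} \approx 345.69 i$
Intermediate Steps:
$W{\left(b \right)} = 1$
$I = -705$ ($I = \frac{\left(15 + 32\right) \left(16 + 44\right) \left(-2\right)}{8} = \frac{47 \cdot 60 \left(-2\right)}{8} = \frac{2820 \left(-2\right)}{8} = \frac{1}{8} \left(-5640\right) = -705$)
$K{\left(H \right)} = -705 - 705 H$ ($K{\left(H \right)} = - 705 \left(H + 1\right) = - 705 \left(1 + H\right) = -705 - 705 H$)
$\sqrt{-13048 + K{\left(150 \right)}} = \sqrt{-13048 - 106455} = \sqrt{-119503} = i \sqrt{119503}$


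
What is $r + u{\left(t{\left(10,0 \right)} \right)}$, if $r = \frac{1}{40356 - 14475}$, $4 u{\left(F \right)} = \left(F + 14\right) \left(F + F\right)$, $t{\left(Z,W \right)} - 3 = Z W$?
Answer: $\frac{1319933}{51762} \approx 25.5$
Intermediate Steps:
$t{\left(Z,W \right)} = 3 + W Z$ ($t{\left(Z,W \right)} = 3 + Z W = 3 + W Z$)
$u{\left(F \right)} = \frac{F \left(14 + F\right)}{2}$ ($u{\left(F \right)} = \frac{\left(F + 14\right) \left(F + F\right)}{4} = \frac{\left(14 + F\right) 2 F}{4} = \frac{2 F \left(14 + F\right)}{4} = \frac{F \left(14 + F\right)}{2}$)
$r = \frac{1}{25881} \approx 3.8638 \cdot 10^{-5}$
$r + u{\left(t{\left(10,0 \right)} \right)} = \frac{1}{25881} + \frac{\left(3 + 0 \cdot 10\right) \left(14 + \left(3 + 0 \cdot 10\right)\right)}{2} = \frac{1}{25881} + \frac{\left(3 + 0\right) \left(14 + \left(3 + 0\right)\right)}{2} = \frac{1}{25881} + \frac{1}{2} \cdot 3 \left(14 + 3\right) = \frac{1}{25881} + \frac{1}{2} \cdot 3 \cdot 17 = \frac{1}{25881} + \frac{51}{2} = \frac{1319933}{51762}$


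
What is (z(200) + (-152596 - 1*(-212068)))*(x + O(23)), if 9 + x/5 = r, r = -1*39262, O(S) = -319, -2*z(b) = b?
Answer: -11676928728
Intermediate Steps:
z(b) = -b/2
r = -39262
x = -196355 (x = -45 + 5*(-39262) = -45 - 196310 = -196355)
(z(200) + (-152596 - 1*(-212068)))*(x + O(23)) = (-½*200 + (-152596 - 1*(-212068)))*(-196355 - 319) = (-100 + (-152596 + 212068))*(-196674) = (-100 + 59472)*(-196674) = 59372*(-196674) = -11676928728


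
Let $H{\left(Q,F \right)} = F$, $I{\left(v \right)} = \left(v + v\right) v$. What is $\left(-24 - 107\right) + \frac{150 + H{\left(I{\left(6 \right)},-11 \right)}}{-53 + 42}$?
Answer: $- \frac{1580}{11} \approx -143.64$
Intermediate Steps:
$I{\left(v \right)} = 2 v^{2}$ ($I{\left(v \right)} = 2 v v = 2 v^{2}$)
$\left(-24 - 107\right) + \frac{150 + H{\left(I{\left(6 \right)},-11 \right)}}{-53 + 42} = \left(-24 - 107\right) + \frac{150 - 11}{-53 + 42} = -131 + \frac{139}{-11} = -131 + 139 \left(- \frac{1}{11}\right) = -131 - \frac{139}{11} = - \frac{1580}{11}$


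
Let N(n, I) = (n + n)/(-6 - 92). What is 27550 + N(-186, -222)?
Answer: 1350136/49 ≈ 27554.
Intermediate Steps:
N(n, I) = -n/49 (N(n, I) = (2*n)/(-98) = (2*n)*(-1/98) = -n/49)
27550 + N(-186, -222) = 27550 - 1/49*(-186) = 27550 + 186/49 = 1350136/49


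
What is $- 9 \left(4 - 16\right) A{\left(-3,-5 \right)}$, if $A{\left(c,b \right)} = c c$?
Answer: $972$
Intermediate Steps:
$A{\left(c,b \right)} = c^{2}$
$- 9 \left(4 - 16\right) A{\left(-3,-5 \right)} = - 9 \left(4 - 16\right) \left(-3\right)^{2} = \left(-9\right) \left(-12\right) 9 = 108 \cdot 9 = 972$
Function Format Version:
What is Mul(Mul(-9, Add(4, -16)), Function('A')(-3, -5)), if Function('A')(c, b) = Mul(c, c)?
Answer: 972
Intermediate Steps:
Function('A')(c, b) = Pow(c, 2)
Mul(Mul(-9, Add(4, -16)), Function('A')(-3, -5)) = Mul(Mul(-9, Add(4, -16)), Pow(-3, 2)) = Mul(Mul(-9, -12), 9) = Mul(108, 9) = 972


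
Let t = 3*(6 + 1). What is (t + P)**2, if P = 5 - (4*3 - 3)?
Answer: 289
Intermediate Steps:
t = 21 (t = 3*7 = 21)
P = -4 (P = 5 - (12 - 3) = 5 - 1*9 = 5 - 9 = -4)
(t + P)**2 = (21 - 4)**2 = 17**2 = 289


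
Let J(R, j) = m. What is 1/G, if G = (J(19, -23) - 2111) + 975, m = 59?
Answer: -1/1077 ≈ -0.00092851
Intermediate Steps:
J(R, j) = 59
G = -1077 (G = (59 - 2111) + 975 = -2052 + 975 = -1077)
1/G = 1/(-1077) = -1/1077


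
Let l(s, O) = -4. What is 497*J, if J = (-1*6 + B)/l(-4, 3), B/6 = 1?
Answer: 0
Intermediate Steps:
B = 6 (B = 6*1 = 6)
J = 0 (J = (-1*6 + 6)/(-4) = (-6 + 6)*(-1/4) = 0*(-1/4) = 0)
497*J = 497*0 = 0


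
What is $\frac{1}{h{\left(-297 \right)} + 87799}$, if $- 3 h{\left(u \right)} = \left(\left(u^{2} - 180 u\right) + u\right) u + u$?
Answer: $\frac{1}{14083726} \approx 7.1004 \cdot 10^{-8}$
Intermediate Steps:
$h{\left(u \right)} = - \frac{u}{3} - \frac{u \left(u^{2} - 179 u\right)}{3}$ ($h{\left(u \right)} = - \frac{\left(\left(u^{2} - 180 u\right) + u\right) u + u}{3} = - \frac{\left(u^{2} - 179 u\right) u + u}{3} = - \frac{u \left(u^{2} - 179 u\right) + u}{3} = - \frac{u + u \left(u^{2} - 179 u\right)}{3} = - \frac{u}{3} - \frac{u \left(u^{2} - 179 u\right)}{3}$)
$\frac{1}{h{\left(-297 \right)} + 87799} = \frac{1}{\frac{1}{3} \left(-297\right) \left(-1 - \left(-297\right)^{2} + 179 \left(-297\right)\right) + 87799} = \frac{1}{\frac{1}{3} \left(-297\right) \left(-1 - 88209 - 53163\right) + 87799} = \frac{1}{\frac{1}{3} \left(-297\right) \left(-141373\right) + 87799} = \frac{1}{13995927 + 87799} = \frac{1}{14083726}$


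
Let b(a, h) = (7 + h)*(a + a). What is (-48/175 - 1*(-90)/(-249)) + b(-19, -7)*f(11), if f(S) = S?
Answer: -9234/14525 ≈ -0.63573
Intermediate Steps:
b(a, h) = 2*a*(7 + h) (b(a, h) = (7 + h)*(2*a) = 2*a*(7 + h))
(-48/175 - 1*(-90)/(-249)) + b(-19, -7)*f(11) = (-48/175 - 1*(-90)/(-249)) + (2*(-19)*(7 - 7))*11 = (-48*1/175 + 90*(-1/249)) + (2*(-19)*0)*11 = (-48/175 - 30/83) + 0*11 = -9234/14525 + 0 = -9234/14525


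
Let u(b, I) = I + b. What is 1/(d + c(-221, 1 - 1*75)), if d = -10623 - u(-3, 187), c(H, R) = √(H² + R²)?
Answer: -10807/116736932 - √54317/116736932 ≈ -9.4572e-5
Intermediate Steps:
d = -10807 (d = -10623 - (187 - 3) = -10623 - 1*184 = -10623 - 184 = -10807)
1/(d + c(-221, 1 - 1*75)) = 1/(-10807 + √((-221)² + (1 - 1*75)²)) = 1/(-10807 + √(48841 + (1 - 75)²)) = 1/(-10807 + √(48841 + (-74)²)) = 1/(-10807 + √(48841 + 5476)) = 1/(-10807 + √54317)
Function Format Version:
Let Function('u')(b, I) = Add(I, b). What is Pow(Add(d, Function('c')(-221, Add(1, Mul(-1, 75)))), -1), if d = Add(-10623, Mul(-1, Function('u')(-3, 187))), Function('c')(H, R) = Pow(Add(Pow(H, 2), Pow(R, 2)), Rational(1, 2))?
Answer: Add(Rational(-10807, 116736932), Mul(Rational(-1, 116736932), Pow(54317, Rational(1, 2)))) ≈ -9.4572e-5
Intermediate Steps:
d = -10807 (d = Add(-10623, Mul(-1, Add(187, -3))) = Add(-10623, Mul(-1, 184)) = Add(-10623, -184) = -10807)
Pow(Add(d, Function('c')(-221, Add(1, Mul(-1, 75)))), -1) = Pow(Add(-10807, Pow(Add(Pow(-221, 2), Pow(Add(1, Mul(-1, 75)), 2)), Rational(1, 2))), -1) = Pow(Add(-10807, Pow(Add(48841, Pow(Add(1, -75), 2)), Rational(1, 2))), -1) = Pow(Add(-10807, Pow(Add(48841, Pow(-74, 2)), Rational(1, 2))), -1) = Pow(Add(-10807, Pow(Add(48841, 5476), Rational(1, 2))), -1) = Pow(Add(-10807, Pow(54317, Rational(1, 2))), -1)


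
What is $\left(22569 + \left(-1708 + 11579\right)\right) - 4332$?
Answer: $28108$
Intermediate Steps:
$\left(22569 + \left(-1708 + 11579\right)\right) - 4332 = \left(22569 + 9871\right) - 4332 = 32440 - 4332 = 28108$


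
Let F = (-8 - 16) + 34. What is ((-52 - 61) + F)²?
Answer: 10609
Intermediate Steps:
F = 10 (F = -24 + 34 = 10)
((-52 - 61) + F)² = ((-52 - 61) + 10)² = (-113 + 10)² = (-103)² = 10609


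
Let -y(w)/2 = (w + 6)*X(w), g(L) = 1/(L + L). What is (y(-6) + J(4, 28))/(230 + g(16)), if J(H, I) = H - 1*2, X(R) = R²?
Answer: 64/7361 ≈ 0.0086945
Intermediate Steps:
J(H, I) = -2 + H (J(H, I) = H - 2 = -2 + H)
g(L) = 1/(2*L)
y(w) = -2*w²*(6 + w) (y(w) = -2*(w + 6)*w² = -2*(6 + w)*w² = -2*w²*(6 + w))
(y(-6) + J(4, 28))/(230 + g(16)) = (2*(-6)²*(-6 - 1*(-6)) + (-2 + 4))/(230 + (½)/16) = (2*36*(-6 + 6) + 2)/(230 + (½)*(1/16)) = (2*36*0 + 2)/(230 + 1/32) = (0 + 2)/(7361/32) = 2*(32/7361) = 64/7361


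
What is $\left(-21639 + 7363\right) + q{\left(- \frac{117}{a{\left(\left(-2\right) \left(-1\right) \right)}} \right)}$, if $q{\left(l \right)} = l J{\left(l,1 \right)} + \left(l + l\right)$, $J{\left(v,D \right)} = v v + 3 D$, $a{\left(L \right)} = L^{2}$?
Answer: $- \frac{2524637}{64} \approx -39447.0$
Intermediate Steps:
$J{\left(v,D \right)} = v^{2} + 3 D$
$q{\left(l \right)} = 2 l + l \left(3 + l^{2}\right)$ ($q{\left(l \right)} = l \left(l^{2} + 3 \cdot 1\right) + \left(l + l\right) = l \left(l^{2} + 3\right) + 2 l = l \left(3 + l^{2}\right) + 2 l = 2 l + l \left(3 + l^{2}\right)$)
$\left(-21639 + 7363\right) + q{\left(- \frac{117}{a{\left(\left(-2\right) \left(-1\right) \right)}} \right)} = \left(-21639 + 7363\right) + - \frac{117}{\left(\left(-2\right) \left(-1\right)\right)^{2}} \left(5 + \left(- \frac{117}{\left(\left(-2\right) \left(-1\right)\right)^{2}}\right)^{2}\right) = -14276 + - \frac{117}{2^{2}} \left(5 + \left(- \frac{117}{2^{2}}\right)^{2}\right) = -14276 + - \frac{117}{4} \left(5 + \left(- \frac{117}{4}\right)^{2}\right) = -14276 + \left(-117\right) \frac{1}{4} \left(5 + \left(\left(-117\right) \frac{1}{4}\right)^{2}\right) = -14276 - \frac{117 \left(5 + \left(- \frac{117}{4}\right)^{2}\right)}{4} = -14276 - \frac{117 \left(5 + \frac{13689}{16}\right)}{4} = -14276 - \frac{1610973}{64} = - \frac{2524637}{64}$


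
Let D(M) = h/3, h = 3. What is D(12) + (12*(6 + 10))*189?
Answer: 36289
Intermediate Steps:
D(M) = 1 (D(M) = 3/3 = 3*(⅓) = 1)
D(12) + (12*(6 + 10))*189 = 1 + (12*(6 + 10))*189 = 1 + (12*16)*189 = 1 + 192*189 = 1 + 36288 = 36289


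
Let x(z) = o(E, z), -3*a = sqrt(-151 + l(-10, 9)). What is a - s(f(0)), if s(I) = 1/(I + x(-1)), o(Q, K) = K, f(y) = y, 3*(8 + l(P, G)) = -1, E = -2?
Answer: 1 - I*sqrt(1434)/9 ≈ 1.0 - 4.2076*I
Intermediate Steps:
l(P, G) = -25/3 (l(P, G) = -8 + (1/3)*(-1) = -8 - 1/3 = -25/3)
a = -I*sqrt(1434)/9 (a = -sqrt(-151 - 25/3)/3 = -I*sqrt(1434)/9 ≈ -4.2076*I)
x(z) = z
s(I) = 1/(-1 + I) (s(I) = 1/(I - 1) = 1/(-1 + I))
a - s(f(0)) = -I*sqrt(1434)/9 - 1/(-1 + 0) = -I*sqrt(1434)/9 - 1/(-1) = -I*sqrt(1434)/9 - 1*(-1) = -I*sqrt(1434)/9 + 1 = 1 - I*sqrt(1434)/9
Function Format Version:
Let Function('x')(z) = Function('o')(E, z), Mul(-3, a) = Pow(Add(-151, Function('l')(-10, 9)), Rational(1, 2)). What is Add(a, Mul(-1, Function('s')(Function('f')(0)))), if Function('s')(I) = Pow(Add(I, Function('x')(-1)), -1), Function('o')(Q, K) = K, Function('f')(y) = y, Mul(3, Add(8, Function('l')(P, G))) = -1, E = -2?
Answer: Add(1, Mul(Rational(-1, 9), I, Pow(1434, Rational(1, 2)))) ≈ Add(1.0000, Mul(-4.2076, I))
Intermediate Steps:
Function('l')(P, G) = Rational(-25, 3) (Function('l')(P, G) = Add(-8, Mul(Rational(1, 3), -1)) = Add(-8, Rational(-1, 3)) = Rational(-25, 3))
a = Mul(Rational(-1, 9), I, Pow(1434, Rational(1, 2))) (a = Mul(Rational(-1, 3), Pow(Add(-151, Rational(-25, 3)), Rational(1, 2))) = Mul(Rational(-1, 3), Pow(Rational(-478, 3), Rational(1, 2))) = Mul(Rational(-1, 3), Mul(Rational(1, 3), I, Pow(1434, Rational(1, 2)))) = Mul(Rational(-1, 9), I, Pow(1434, Rational(1, 2))) ≈ Mul(-4.2076, I))
Function('x')(z) = z
Function('s')(I) = Pow(Add(-1, I), -1) (Function('s')(I) = Pow(Add(I, -1), -1) = Pow(Add(-1, I), -1))
Add(a, Mul(-1, Function('s')(Function('f')(0)))) = Add(Mul(Rational(-1, 9), I, Pow(1434, Rational(1, 2))), Mul(-1, Pow(Add(-1, 0), -1))) = Add(Mul(Rational(-1, 9), I, Pow(1434, Rational(1, 2))), Mul(-1, Pow(-1, -1))) = Add(Mul(Rational(-1, 9), I, Pow(1434, Rational(1, 2))), Mul(-1, -1)) = Add(Mul(Rational(-1, 9), I, Pow(1434, Rational(1, 2))), 1) = Add(1, Mul(Rational(-1, 9), I, Pow(1434, Rational(1, 2))))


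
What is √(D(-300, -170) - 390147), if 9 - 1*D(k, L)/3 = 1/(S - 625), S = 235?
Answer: I*√6593027870/130 ≈ 624.6*I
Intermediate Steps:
D(k, L) = 3511/130 (D(k, L) = 27 - 3/(235 - 625) = 27 - 3/(-390) = 27 - 3*(-1/390) = 27 + 1/130 = 3511/130)
√(D(-300, -170) - 390147) = √(3511/130 - 390147) = √(-50715599/130) = I*√6593027870/130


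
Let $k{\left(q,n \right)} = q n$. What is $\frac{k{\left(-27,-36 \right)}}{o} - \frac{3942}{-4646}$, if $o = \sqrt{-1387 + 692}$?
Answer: $\frac{1971}{2323} - \frac{972 i \sqrt{695}}{695} \approx 0.84847 - 36.87 i$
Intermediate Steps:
$k{\left(q,n \right)} = n q$
$o = i \sqrt{695}$ ($o = \sqrt{-695} = i \sqrt{695} \approx 26.363 i$)
$\frac{k{\left(-27,-36 \right)}}{o} - \frac{3942}{-4646} = \frac{\left(-36\right) \left(-27\right)}{i \sqrt{695}} - \frac{3942}{-4646} = 972 \left(- \frac{i \sqrt{695}}{695}\right) - - \frac{1971}{2323} = - \frac{972 i \sqrt{695}}{695} + \frac{1971}{2323} = \frac{1971}{2323} - \frac{972 i \sqrt{695}}{695}$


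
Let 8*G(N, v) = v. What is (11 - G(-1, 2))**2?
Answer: 1849/16 ≈ 115.56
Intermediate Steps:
G(N, v) = v/8
(11 - G(-1, 2))**2 = (11 - 2/8)**2 = (11 - 1*1/4)**2 = (11 - 1/4)**2 = (43/4)**2 = 1849/16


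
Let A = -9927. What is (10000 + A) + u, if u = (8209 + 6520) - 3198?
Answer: 11604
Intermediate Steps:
u = 11531 (u = 14729 - 3198 = 11531)
(10000 + A) + u = (10000 - 9927) + 11531 = 73 + 11531 = 11604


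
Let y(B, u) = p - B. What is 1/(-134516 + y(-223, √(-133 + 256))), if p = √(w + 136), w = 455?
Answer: -134293/18034609258 - √591/18034609258 ≈ -7.4478e-6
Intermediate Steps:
p = √591 (p = √(455 + 136) = √591 ≈ 24.310)
y(B, u) = √591 - B
1/(-134516 + y(-223, √(-133 + 256))) = 1/(-134516 + (√591 - 1*(-223))) = 1/(-134516 + (√591 + 223)) = 1/(-134516 + (223 + √591)) = 1/(-134293 + √591)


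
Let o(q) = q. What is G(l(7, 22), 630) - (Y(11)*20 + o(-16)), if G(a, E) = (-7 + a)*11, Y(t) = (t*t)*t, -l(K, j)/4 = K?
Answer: -26989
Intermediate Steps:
l(K, j) = -4*K
Y(t) = t**3 (Y(t) = t**2*t = t**3)
G(a, E) = -77 + 11*a
G(l(7, 22), 630) - (Y(11)*20 + o(-16)) = (-77 + 11*(-4*7)) - (11**3*20 - 16) = (-77 + 11*(-28)) - (1331*20 - 16) = (-77 - 308) - (26620 - 16) = -385 - 1*26604 = -385 - 26604 = -26989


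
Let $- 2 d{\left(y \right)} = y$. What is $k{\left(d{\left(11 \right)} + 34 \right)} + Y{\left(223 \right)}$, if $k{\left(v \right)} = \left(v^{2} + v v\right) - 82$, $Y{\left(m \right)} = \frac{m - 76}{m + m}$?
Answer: $\frac{344051}{223} \approx 1542.8$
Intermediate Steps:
$d{\left(y \right)} = - \frac{y}{2}$
$Y{\left(m \right)} = \frac{-76 + m}{2 m}$
$k{\left(v \right)} = -82 + 2 v^{2}$ ($k{\left(v \right)} = \left(v^{2} + v^{2}\right) - 82 = 2 v^{2} - 82 = -82 + 2 v^{2}$)
$k{\left(d{\left(11 \right)} + 34 \right)} + Y{\left(223 \right)} = \left(-82 + 2 \left(\left(- \frac{1}{2}\right) 11 + 34\right)^{2}\right) + \frac{-76 + 223}{2 \cdot 223} = \left(-82 + 2 \left(- \frac{11}{2} + 34\right)^{2}\right) + \frac{1}{2} \cdot \frac{1}{223} \cdot 147 = \left(-82 + 2 \left(\frac{57}{2}\right)^{2}\right) + \frac{147}{446} = \left(-82 + 2 \cdot \frac{3249}{4}\right) + \frac{147}{446} = \left(-82 + \frac{3249}{2}\right) + \frac{147}{446} = \frac{3085}{2} + \frac{147}{446} = \frac{344051}{223}$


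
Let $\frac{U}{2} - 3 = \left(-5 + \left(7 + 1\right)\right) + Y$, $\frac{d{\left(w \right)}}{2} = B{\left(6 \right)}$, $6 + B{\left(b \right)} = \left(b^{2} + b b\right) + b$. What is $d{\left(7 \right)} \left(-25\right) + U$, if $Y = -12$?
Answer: $-3612$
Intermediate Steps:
$B{\left(b \right)} = -6 + b + 2 b^{2}$ ($B{\left(b \right)} = -6 + \left(\left(b^{2} + b b\right) + b\right) = -6 + \left(\left(b^{2} + b^{2}\right) + b\right) = -6 + \left(2 b^{2} + b\right) = -6 + \left(b + 2 b^{2}\right) = -6 + b + 2 b^{2}$)
$d{\left(w \right)} = 144$ ($d{\left(w \right)} = 2 \left(-6 + 6 + 2 \cdot 6^{2}\right) = 2 \left(-6 + 6 + 2 \cdot 36\right) = 2 \left(-6 + 6 + 72\right) = 2 \cdot 72 = 144$)
$U = -12$ ($U = 6 + 2 \left(\left(-5 + \left(7 + 1\right)\right) - 12\right) = 6 + 2 \left(\left(-5 + 8\right) - 12\right) = 6 + 2 \left(3 - 12\right) = 6 + 2 \left(-9\right) = 6 - 18 = -12$)
$d{\left(7 \right)} \left(-25\right) + U = 144 \left(-25\right) - 12 = -3600 - 12 = -3612$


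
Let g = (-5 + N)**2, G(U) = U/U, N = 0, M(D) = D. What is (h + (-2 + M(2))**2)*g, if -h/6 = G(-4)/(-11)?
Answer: 150/11 ≈ 13.636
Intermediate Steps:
G(U) = 1
g = 25 (g = (-5 + 0)**2 = (-5)**2 = 25)
h = 6/11 (h = -6/(-11) = -6*(-1)/11 = -6*(-1/11) = 6/11 ≈ 0.54545)
(h + (-2 + M(2))**2)*g = (6/11 + (-2 + 2)**2)*25 = (6/11 + 0**2)*25 = (6/11 + 0)*25 = (6/11)*25 = 150/11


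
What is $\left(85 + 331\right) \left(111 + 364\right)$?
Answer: $197600$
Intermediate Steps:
$\left(85 + 331\right) \left(111 + 364\right) = 416 \cdot 475 = 197600$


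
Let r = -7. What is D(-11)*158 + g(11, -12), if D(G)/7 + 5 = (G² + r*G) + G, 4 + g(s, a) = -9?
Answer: 201279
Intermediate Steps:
g(s, a) = -13 (g(s, a) = -4 - 9 = -13)
D(G) = -35 - 42*G + 7*G² (D(G) = -35 + 7*((G² - 7*G) + G) = -35 + 7*(G² - 6*G) = -35 + (-42*G + 7*G²) = -35 - 42*G + 7*G²)
D(-11)*158 + g(11, -12) = (-35 - 42*(-11) + 7*(-11)²)*158 - 13 = (-35 + 462 + 7*121)*158 - 13 = (-35 + 462 + 847)*158 - 13 = 1274*158 - 13 = 201292 - 13 = 201279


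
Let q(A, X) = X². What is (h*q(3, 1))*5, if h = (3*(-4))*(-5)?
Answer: 300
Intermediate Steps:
h = 60 (h = -12*(-5) = 60)
(h*q(3, 1))*5 = (60*1²)*5 = (60*1)*5 = 60*5 = 300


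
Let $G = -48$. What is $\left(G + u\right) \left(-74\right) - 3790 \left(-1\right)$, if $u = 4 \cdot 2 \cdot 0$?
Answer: $7342$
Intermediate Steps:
$u = 0$ ($u = 8 \cdot 0 = 0$)
$\left(G + u\right) \left(-74\right) - 3790 \left(-1\right) = \left(-48 + 0\right) \left(-74\right) - 3790 \left(-1\right) = \left(-48\right) \left(-74\right) - -3790 = 3552 + 3790 = 7342$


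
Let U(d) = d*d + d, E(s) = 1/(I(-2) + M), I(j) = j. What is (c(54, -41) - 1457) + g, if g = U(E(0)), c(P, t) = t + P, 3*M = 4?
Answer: -5773/4 ≈ -1443.3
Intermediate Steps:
M = 4/3 (M = (⅓)*4 = 4/3 ≈ 1.3333)
E(s) = -3/2 (E(s) = 1/(-2 + 4/3) = 1/(-⅔) = -3/2)
c(P, t) = P + t
U(d) = d + d² (U(d) = d² + d = d + d²)
g = ¾ (g = -3*(1 - 3/2)/2 = -3/2*(-½) = ¾ ≈ 0.75000)
(c(54, -41) - 1457) + g = ((54 - 41) - 1457) + ¾ = (13 - 1457) + ¾ = -1444 + ¾ = -5773/4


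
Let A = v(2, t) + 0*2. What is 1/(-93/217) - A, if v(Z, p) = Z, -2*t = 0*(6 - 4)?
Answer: -13/3 ≈ -4.3333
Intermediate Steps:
t = 0 (t = -0*(6 - 4) = -0*2 = -½*0 = 0)
A = 2 (A = 2 + 0*2 = 2 + 0 = 2)
1/(-93/217) - A = 1/(-93/217) - 1*2 = 1/(-93*1/217) - 2 = 1/(-3/7) - 2 = -7/3 - 2 = -13/3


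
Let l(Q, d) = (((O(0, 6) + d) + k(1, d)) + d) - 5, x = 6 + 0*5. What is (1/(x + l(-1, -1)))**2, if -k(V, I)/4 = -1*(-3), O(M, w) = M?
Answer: 1/169 ≈ 0.0059172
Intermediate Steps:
x = 6 (x = 6 + 0 = 6)
k(V, I) = -12 (k(V, I) = -(-4)*(-3) = -4*3 = -12)
l(Q, d) = -17 + 2*d (l(Q, d) = (((0 + d) - 12) + d) - 5 = ((d - 12) + d) - 5 = ((-12 + d) + d) - 5 = (-12 + 2*d) - 5 = -17 + 2*d)
(1/(x + l(-1, -1)))**2 = (1/(6 + (-17 + 2*(-1))))**2 = (1/(6 + (-17 - 2)))**2 = (1/(6 - 19))**2 = (1/(-13))**2 = (-1/13)**2 = 1/169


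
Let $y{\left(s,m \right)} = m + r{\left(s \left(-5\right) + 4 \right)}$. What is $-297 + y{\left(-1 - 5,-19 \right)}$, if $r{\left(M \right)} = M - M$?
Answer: $-316$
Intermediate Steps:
$r{\left(M \right)} = 0$
$y{\left(s,m \right)} = m$ ($y{\left(s,m \right)} = m + 0 = m$)
$-297 + y{\left(-1 - 5,-19 \right)} = -297 - 19 = -316$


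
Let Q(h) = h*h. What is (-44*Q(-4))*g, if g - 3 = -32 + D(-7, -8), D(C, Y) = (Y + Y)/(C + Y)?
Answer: 294976/15 ≈ 19665.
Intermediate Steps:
Q(h) = h**2
D(C, Y) = 2*Y/(C + Y) (D(C, Y) = (2*Y)/(C + Y) = 2*Y/(C + Y))
g = -419/15 (g = 3 + (-32 + 2*(-8)/(-7 - 8)) = 3 + (-32 + 2*(-8)/(-15)) = 3 + (-32 + 2*(-8)*(-1/15)) = 3 + (-32 + 16/15) = 3 - 464/15 = -419/15 ≈ -27.933)
(-44*Q(-4))*g = -44*(-4)**2*(-419/15) = -44*16*(-419/15) = -704*(-419/15) = 294976/15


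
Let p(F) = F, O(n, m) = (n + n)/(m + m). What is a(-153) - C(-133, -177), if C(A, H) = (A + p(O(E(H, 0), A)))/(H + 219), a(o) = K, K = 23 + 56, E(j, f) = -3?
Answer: 229490/2793 ≈ 82.166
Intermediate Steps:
O(n, m) = n/m (O(n, m) = (2*n)/((2*m)) = (2*n)*(1/(2*m)) = n/m)
K = 79
a(o) = 79
C(A, H) = (A - 3/A)/(219 + H) (C(A, H) = (A - 3/A)/(H + 219) = (A - 3/A)/(219 + H))
a(-153) - C(-133, -177) = 79 - (-3 + (-133)**2)/((-133)*(219 - 177)) = 79 - (-1)*(-3 + 17689)/(133*42) = 79 - (-1)*17686/(133*42) = 79 - 1*(-8843/2793) = 79 + 8843/2793 = 229490/2793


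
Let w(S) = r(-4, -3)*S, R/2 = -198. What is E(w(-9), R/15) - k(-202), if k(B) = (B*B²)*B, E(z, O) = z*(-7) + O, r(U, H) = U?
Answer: -8324833472/5 ≈ -1.6650e+9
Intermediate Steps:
R = -396 (R = 2*(-198) = -396)
w(S) = -4*S
E(z, O) = O - 7*z (E(z, O) = -7*z + O = O - 7*z)
k(B) = B⁴ (k(B) = B³*B = B⁴)
E(w(-9), R/15) - k(-202) = (-396/15 - (-28)*(-9)) - 1*(-202)⁴ = (-396*1/15 - 7*36) - 1*1664966416 = (-132/5 - 252) - 1664966416 = -1392/5 - 1664966416 = -8324833472/5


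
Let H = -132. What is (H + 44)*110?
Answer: -9680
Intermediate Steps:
(H + 44)*110 = (-132 + 44)*110 = -88*110 = -9680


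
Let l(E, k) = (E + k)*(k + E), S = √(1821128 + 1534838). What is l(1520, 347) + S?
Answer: 3485689 + √3355966 ≈ 3.4875e+6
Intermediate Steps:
S = √3355966 ≈ 1831.9
l(E, k) = (E + k)² (l(E, k) = (E + k)*(E + k) = (E + k)²)
l(1520, 347) + S = (1520 + 347)² + √3355966 = 1867² + √3355966 = 3485689 + √3355966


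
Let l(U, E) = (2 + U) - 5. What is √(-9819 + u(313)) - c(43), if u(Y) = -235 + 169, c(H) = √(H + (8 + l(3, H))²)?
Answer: -√107 + I*√9885 ≈ -10.344 + 99.423*I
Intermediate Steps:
l(U, E) = -3 + U
c(H) = √(64 + H) (c(H) = √(H + (8 + (-3 + 3))²) = √(H + (8 + 0)²) = √(H + 8²) = √(H + 64) = √(64 + H))
u(Y) = -66
√(-9819 + u(313)) - c(43) = √(-9819 - 66) - √(64 + 43) = √(-9885) - √107 = I*√9885 - √107 = -√107 + I*√9885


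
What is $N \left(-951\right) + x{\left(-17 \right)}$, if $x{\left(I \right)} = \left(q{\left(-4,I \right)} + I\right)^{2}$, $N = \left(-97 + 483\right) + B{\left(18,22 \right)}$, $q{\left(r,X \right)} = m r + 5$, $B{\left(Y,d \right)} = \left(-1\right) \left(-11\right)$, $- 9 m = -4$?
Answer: $- \frac{30565931}{81} \approx -3.7736 \cdot 10^{5}$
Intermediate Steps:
$m = \frac{4}{9}$ ($m = \left(- \frac{1}{9}\right) \left(-4\right) = \frac{4}{9} \approx 0.44444$)
$B{\left(Y,d \right)} = 11$
$q{\left(r,X \right)} = 5 + \frac{4 r}{9}$ ($q{\left(r,X \right)} = \frac{4 r}{9} + 5 = 5 + \frac{4 r}{9}$)
$N = 397$ ($N = \left(-97 + 483\right) + 11 = 386 + 11 = 397$)
$x{\left(I \right)} = \left(\frac{29}{9} + I\right)^{2}$ ($x{\left(I \right)} = \left(\left(5 + \frac{4}{9} \left(-4\right)\right) + I\right)^{2} = \left(\left(5 - \frac{16}{9}\right) + I\right)^{2} = \left(\frac{29}{9} + I\right)^{2}$)
$N \left(-951\right) + x{\left(-17 \right)} = 397 \left(-951\right) + \frac{\left(29 + 9 \left(-17\right)\right)^{2}}{81} = -377547 + \frac{\left(29 - 153\right)^{2}}{81} = -377547 + \frac{\left(-124\right)^{2}}{81} = -377547 + \frac{1}{81} \cdot 15376 = -377547 + \frac{15376}{81} = - \frac{30565931}{81}$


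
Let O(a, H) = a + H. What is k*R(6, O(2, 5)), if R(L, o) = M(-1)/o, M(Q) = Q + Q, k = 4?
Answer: -8/7 ≈ -1.1429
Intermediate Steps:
M(Q) = 2*Q
O(a, H) = H + a
R(L, o) = -2/o (R(L, o) = (2*(-1))/o = -2/o)
k*R(6, O(2, 5)) = 4*(-2/(5 + 2)) = 4*(-2/7) = -8/7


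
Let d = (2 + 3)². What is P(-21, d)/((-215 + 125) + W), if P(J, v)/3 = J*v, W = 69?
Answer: 75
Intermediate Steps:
d = 25 (d = 5² = 25)
P(J, v) = 3*J*v (P(J, v) = 3*(J*v) = 3*J*v)
P(-21, d)/((-215 + 125) + W) = (3*(-21)*25)/((-215 + 125) + 69) = -1575/(-90 + 69) = -1575/(-21) = -1575*(-1/21) = 75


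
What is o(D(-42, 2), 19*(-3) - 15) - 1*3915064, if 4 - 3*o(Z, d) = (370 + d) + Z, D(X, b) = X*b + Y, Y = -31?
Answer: -11745371/3 ≈ -3.9151e+6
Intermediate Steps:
D(X, b) = -31 + X*b (D(X, b) = X*b - 31 = -31 + X*b)
o(Z, d) = -122 - Z/3 - d/3 (o(Z, d) = 4/3 - ((370 + d) + Z)/3 = 4/3 - (370 + Z + d)/3 = 4/3 + (-370/3 - Z/3 - d/3) = -122 - Z/3 - d/3)
o(D(-42, 2), 19*(-3) - 15) - 1*3915064 = (-122 - (-31 - 42*2)/3 - (19*(-3) - 15)/3) - 1*3915064 = (-122 - (-31 - 84)/3 - (-57 - 15)/3) - 3915064 = (-122 - 1/3*(-115) - 1/3*(-72)) - 3915064 = (-122 + 115/3 + 24) - 3915064 = -179/3 - 3915064 = -11745371/3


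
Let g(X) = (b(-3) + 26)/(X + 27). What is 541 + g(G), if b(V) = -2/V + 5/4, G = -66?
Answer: 252853/468 ≈ 540.28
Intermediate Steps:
b(V) = 5/4 - 2/V (b(V) = -2/V + 5*(¼) = -2/V + 5/4 = 5/4 - 2/V)
g(X) = 335/(12*(27 + X)) (g(X) = ((5/4 - 2/(-3)) + 26)/(X + 27) = ((5/4 - 2*(-⅓)) + 26)/(27 + X) = ((5/4 + ⅔) + 26)/(27 + X) = (23/12 + 26)/(27 + X) = 335/(12*(27 + X)))
541 + g(G) = 541 + 335/(12*(27 - 66)) = 541 + (335/12)/(-39) = 541 + (335/12)*(-1/39) = 541 - 335/468 = 252853/468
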